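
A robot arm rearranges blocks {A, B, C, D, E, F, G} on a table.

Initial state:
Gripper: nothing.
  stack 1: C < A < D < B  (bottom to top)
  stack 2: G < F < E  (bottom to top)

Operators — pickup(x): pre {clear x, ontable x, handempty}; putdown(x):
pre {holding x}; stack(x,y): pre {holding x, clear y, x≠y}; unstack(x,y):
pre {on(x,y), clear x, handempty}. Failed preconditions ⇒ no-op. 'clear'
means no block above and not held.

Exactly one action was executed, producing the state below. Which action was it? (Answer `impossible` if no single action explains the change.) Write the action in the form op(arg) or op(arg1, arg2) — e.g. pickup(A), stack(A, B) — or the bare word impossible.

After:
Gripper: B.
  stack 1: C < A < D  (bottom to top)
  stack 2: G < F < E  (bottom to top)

unstack(B, D)

target: towers=[C/A/D; G/F/E] holding=B
     unstack(B, D) → towers=[C/A/D; G/F/E] holding=B  ← match
     unstack(E, F) → towers=[C/A/D/B; G/F] holding=E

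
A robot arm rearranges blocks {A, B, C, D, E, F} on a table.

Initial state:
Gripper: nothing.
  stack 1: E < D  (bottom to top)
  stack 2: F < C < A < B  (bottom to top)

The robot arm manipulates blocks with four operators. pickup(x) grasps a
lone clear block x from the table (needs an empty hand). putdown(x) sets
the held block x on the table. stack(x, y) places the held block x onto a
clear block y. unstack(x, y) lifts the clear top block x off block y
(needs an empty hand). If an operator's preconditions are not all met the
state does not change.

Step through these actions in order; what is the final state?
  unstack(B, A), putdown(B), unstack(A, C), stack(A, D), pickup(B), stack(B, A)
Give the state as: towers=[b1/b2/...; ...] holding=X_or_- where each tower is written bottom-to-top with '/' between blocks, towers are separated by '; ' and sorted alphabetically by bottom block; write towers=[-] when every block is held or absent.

step 1 (unstack(B, A)): towers=[E/D; F/C/A] holding=B
step 2 (putdown(B)): towers=[B; E/D; F/C/A] holding=-
step 3 (unstack(A, C)): towers=[B; E/D; F/C] holding=A
step 4 (stack(A, D)): towers=[B; E/D/A; F/C] holding=-
step 5 (pickup(B)): towers=[E/D/A; F/C] holding=B
step 6 (stack(B, A)): towers=[E/D/A/B; F/C] holding=-

towers=[E/D/A/B; F/C] holding=-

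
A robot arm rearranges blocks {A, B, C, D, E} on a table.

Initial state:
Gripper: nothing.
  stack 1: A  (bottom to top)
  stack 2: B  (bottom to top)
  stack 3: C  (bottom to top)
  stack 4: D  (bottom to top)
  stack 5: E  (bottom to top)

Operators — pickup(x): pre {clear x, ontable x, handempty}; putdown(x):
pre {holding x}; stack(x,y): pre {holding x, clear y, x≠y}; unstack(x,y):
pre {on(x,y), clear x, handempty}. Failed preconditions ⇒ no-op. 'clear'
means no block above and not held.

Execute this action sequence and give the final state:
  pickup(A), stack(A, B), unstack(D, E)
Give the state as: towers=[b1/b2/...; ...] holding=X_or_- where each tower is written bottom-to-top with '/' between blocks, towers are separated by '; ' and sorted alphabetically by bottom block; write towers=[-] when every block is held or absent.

towers=[B/A; C; D; E] holding=-

step 1 (pickup(A)): towers=[B; C; D; E] holding=A
step 2 (stack(A, B)): towers=[B/A; C; D; E] holding=-
step 3 (unstack(D, E)) [no-op]: towers=[B/A; C; D; E] holding=-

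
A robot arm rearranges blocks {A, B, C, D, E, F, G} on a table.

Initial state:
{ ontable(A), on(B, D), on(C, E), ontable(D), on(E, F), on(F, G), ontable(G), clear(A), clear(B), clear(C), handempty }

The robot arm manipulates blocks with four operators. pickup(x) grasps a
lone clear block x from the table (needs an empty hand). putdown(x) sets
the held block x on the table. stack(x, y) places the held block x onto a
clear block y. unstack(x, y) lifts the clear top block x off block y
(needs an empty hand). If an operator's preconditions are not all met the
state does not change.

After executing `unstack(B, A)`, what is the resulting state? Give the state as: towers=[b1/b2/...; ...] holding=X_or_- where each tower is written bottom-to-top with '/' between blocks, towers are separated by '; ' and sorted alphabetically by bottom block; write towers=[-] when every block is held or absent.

towers=[A; D/B; G/F/E/C] holding=-

before: towers=[A; D/B; G/F/E/C] holding=-
pre[unstack(B, A)]: on(B,A) ✗, clear(B) ✓, handempty ✓
on(B,A) unmet → unstack(B, A) is a no-op
after:  towers=[A; D/B; G/F/E/C] holding=-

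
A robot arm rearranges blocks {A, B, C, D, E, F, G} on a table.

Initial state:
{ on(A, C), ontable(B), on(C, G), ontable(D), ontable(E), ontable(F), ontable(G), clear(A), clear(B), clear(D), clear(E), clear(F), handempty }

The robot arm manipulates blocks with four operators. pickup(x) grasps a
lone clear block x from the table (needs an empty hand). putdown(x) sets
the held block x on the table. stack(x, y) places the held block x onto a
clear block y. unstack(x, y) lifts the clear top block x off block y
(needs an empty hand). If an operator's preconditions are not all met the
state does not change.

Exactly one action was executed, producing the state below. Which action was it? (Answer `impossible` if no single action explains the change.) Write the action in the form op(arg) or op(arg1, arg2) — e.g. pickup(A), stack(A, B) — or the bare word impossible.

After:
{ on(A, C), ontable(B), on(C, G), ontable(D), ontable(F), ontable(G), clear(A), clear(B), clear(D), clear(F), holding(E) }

pickup(E)

target: towers=[B; D; F; G/C/A] holding=E
         pickup(B) → towers=[D; E; F; G/C/A] holding=B
         pickup(F) → towers=[B; D; E; G/C/A] holding=F
         pickup(D) → towers=[B; E; F; G/C/A] holding=D
     unstack(A, C) → towers=[B; D; E; F; G/C] holding=A
         pickup(E) → towers=[B; D; F; G/C/A] holding=E  ← match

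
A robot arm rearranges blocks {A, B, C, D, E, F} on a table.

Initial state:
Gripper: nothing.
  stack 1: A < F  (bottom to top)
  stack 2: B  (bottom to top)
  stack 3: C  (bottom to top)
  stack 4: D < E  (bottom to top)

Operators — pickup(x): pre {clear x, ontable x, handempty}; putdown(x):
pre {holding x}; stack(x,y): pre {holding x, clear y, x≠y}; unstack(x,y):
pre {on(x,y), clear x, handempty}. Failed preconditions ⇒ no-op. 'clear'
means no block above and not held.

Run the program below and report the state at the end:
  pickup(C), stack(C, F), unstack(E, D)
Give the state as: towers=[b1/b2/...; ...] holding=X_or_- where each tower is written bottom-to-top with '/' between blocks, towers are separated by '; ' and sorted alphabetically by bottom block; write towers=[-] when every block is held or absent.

step 1 (pickup(C)): towers=[A/F; B; D/E] holding=C
step 2 (stack(C, F)): towers=[A/F/C; B; D/E] holding=-
step 3 (unstack(E, D)): towers=[A/F/C; B; D] holding=E

towers=[A/F/C; B; D] holding=E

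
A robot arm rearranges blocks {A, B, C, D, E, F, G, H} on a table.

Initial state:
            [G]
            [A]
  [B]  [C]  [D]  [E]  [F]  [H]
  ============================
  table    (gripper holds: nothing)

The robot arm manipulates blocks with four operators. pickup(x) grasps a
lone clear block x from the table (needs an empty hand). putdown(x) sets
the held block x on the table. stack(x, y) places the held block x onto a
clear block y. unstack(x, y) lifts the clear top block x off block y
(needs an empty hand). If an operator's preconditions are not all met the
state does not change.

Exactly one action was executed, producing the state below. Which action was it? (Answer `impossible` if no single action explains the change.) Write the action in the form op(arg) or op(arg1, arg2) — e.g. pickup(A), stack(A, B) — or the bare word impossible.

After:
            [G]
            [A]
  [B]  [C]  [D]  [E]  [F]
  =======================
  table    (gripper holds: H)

pickup(H)

target: towers=[B; C; D/A/G; E; F] holding=H
     unstack(G, A) → towers=[B; C; D/A; E; F; H] holding=G
         pickup(E) → towers=[B; C; D/A/G; F; H] holding=E
         pickup(H) → towers=[B; C; D/A/G; E; F] holding=H  ← match
         pickup(B) → towers=[C; D/A/G; E; F; H] holding=B
         pickup(F) → towers=[B; C; D/A/G; E; H] holding=F
         pickup(C) → towers=[B; D/A/G; E; F; H] holding=C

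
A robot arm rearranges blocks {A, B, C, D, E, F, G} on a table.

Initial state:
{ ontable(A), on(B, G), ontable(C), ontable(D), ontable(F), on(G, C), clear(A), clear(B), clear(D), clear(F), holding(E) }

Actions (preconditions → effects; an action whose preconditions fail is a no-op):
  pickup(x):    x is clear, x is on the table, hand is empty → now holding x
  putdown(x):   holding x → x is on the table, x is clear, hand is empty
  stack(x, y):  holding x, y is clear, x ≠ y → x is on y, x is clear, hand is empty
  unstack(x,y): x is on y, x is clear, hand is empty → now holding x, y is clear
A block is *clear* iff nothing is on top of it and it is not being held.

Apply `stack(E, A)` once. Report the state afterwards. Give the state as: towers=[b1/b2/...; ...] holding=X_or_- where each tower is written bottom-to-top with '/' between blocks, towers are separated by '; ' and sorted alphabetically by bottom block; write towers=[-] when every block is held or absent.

before: towers=[A; C/G/B; D; F] holding=E
pre[stack(E, A)]: holding(E) yes, clear(A) yes, E≠A yes
all met → apply stack(E, A)
after:  towers=[A/E; C/G/B; D; F] holding=-

towers=[A/E; C/G/B; D; F] holding=-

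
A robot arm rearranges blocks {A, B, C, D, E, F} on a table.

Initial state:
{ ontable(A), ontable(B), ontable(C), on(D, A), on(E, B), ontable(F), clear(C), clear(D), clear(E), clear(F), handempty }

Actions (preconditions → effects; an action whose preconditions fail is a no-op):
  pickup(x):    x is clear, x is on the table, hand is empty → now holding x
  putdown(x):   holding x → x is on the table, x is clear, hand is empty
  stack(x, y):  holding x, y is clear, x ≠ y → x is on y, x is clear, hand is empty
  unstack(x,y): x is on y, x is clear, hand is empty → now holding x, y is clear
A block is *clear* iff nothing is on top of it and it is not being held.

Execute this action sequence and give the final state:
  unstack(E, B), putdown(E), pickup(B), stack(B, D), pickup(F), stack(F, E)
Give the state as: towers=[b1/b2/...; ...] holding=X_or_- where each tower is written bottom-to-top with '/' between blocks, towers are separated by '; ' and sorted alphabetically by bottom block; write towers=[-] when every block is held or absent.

towers=[A/D/B; C; E/F] holding=-

step 1 (unstack(E, B)): towers=[A/D; B; C; F] holding=E
step 2 (putdown(E)): towers=[A/D; B; C; E; F] holding=-
step 3 (pickup(B)): towers=[A/D; C; E; F] holding=B
step 4 (stack(B, D)): towers=[A/D/B; C; E; F] holding=-
step 5 (pickup(F)): towers=[A/D/B; C; E] holding=F
step 6 (stack(F, E)): towers=[A/D/B; C; E/F] holding=-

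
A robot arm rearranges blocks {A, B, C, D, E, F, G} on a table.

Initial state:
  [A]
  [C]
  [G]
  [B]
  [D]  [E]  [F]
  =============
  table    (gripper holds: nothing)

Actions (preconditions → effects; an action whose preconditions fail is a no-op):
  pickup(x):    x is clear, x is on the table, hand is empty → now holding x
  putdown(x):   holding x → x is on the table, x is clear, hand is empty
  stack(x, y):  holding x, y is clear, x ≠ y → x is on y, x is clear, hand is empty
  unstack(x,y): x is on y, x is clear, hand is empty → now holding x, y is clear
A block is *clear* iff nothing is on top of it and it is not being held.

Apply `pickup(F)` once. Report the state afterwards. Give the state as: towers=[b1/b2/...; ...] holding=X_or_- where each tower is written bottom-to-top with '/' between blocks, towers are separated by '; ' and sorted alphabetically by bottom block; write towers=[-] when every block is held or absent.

before: towers=[D/B/G/C/A; E; F] holding=-
pre[pickup(F)]: clear(F) yes, ontable(F) yes, handempty yes
all met → apply pickup(F)
after:  towers=[D/B/G/C/A; E] holding=F

towers=[D/B/G/C/A; E] holding=F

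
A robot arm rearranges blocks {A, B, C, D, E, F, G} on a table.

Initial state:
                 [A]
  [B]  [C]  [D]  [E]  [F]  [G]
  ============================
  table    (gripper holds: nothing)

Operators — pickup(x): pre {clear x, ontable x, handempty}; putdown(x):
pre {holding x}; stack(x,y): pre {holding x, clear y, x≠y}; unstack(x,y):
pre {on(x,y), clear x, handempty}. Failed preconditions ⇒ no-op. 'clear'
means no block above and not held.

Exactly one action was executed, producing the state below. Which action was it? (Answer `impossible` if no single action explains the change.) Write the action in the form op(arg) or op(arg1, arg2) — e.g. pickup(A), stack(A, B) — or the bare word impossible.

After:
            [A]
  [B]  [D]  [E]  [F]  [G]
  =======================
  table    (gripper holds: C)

pickup(C)

target: towers=[B; D; E/A; F; G] holding=C
         pickup(B) → towers=[C; D; E/A; F; G] holding=B
         pickup(F) → towers=[B; C; D; E/A; G] holding=F
         pickup(G) → towers=[B; C; D; E/A; F] holding=G
         pickup(D) → towers=[B; C; E/A; F; G] holding=D
     unstack(A, E) → towers=[B; C; D; E; F; G] holding=A
         pickup(C) → towers=[B; D; E/A; F; G] holding=C  ← match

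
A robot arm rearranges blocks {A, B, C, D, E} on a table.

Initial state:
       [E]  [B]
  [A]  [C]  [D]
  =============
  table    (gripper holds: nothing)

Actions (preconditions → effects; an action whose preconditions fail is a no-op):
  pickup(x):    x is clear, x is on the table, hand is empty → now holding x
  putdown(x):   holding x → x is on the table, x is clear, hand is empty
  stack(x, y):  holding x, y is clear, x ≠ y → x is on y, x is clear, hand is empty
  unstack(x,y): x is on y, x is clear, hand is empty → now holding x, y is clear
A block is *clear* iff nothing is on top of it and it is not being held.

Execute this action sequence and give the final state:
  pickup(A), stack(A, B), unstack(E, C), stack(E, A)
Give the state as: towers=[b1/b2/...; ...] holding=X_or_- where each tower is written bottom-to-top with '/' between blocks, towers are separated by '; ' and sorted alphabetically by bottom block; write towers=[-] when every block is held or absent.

towers=[C; D/B/A/E] holding=-

step 1 (pickup(A)): towers=[C/E; D/B] holding=A
step 2 (stack(A, B)): towers=[C/E; D/B/A] holding=-
step 3 (unstack(E, C)): towers=[C; D/B/A] holding=E
step 4 (stack(E, A)): towers=[C; D/B/A/E] holding=-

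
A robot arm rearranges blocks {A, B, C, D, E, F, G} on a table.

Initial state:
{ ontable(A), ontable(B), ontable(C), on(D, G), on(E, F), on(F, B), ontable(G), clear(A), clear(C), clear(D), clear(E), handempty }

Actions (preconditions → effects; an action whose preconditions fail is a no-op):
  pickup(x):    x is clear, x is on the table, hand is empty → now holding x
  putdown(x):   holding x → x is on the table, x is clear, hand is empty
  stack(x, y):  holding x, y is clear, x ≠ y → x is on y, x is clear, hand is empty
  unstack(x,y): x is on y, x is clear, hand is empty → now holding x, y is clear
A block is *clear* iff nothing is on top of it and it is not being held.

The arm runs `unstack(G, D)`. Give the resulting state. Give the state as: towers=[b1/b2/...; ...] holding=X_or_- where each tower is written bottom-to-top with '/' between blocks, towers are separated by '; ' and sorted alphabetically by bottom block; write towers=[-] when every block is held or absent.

towers=[A; B/F/E; C; G/D] holding=-

before: towers=[A; B/F/E; C; G/D] holding=-
pre[unstack(G, D)]: on(G,D) ✗, clear(G) ✗, handempty ✓
on(G,D), clear(G) unmet → unstack(G, D) is a no-op
after:  towers=[A; B/F/E; C; G/D] holding=-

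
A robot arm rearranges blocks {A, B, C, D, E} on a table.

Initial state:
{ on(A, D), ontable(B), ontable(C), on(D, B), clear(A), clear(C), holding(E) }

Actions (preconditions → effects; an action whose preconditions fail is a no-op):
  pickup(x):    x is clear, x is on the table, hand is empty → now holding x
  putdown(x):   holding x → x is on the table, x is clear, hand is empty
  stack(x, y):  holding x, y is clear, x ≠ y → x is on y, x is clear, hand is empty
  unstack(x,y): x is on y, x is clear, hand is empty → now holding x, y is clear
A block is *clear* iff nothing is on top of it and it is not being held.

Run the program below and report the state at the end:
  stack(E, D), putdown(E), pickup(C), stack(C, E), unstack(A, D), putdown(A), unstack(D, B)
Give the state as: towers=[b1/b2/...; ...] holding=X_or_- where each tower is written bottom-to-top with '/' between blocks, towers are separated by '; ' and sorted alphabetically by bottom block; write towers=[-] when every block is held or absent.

step 1 (stack(E, D)) [no-op]: towers=[B/D/A; C] holding=E
step 2 (putdown(E)): towers=[B/D/A; C; E] holding=-
step 3 (pickup(C)): towers=[B/D/A; E] holding=C
step 4 (stack(C, E)): towers=[B/D/A; E/C] holding=-
step 5 (unstack(A, D)): towers=[B/D; E/C] holding=A
step 6 (putdown(A)): towers=[A; B/D; E/C] holding=-
step 7 (unstack(D, B)): towers=[A; B; E/C] holding=D

towers=[A; B; E/C] holding=D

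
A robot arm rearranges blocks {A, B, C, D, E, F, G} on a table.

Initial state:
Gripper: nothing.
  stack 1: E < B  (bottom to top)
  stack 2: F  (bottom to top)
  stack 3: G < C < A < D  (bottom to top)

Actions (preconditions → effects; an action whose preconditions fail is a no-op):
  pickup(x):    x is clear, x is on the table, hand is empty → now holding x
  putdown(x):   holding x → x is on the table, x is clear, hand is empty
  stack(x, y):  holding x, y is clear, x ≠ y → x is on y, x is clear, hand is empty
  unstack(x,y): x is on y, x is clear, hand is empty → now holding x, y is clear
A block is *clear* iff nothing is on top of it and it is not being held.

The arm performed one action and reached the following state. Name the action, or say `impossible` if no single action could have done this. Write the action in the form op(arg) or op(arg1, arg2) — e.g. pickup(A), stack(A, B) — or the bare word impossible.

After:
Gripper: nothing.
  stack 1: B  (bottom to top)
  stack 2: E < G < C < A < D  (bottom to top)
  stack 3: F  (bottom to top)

target: towers=[B; E/G/C/A/D; F] holding=-
     unstack(B, E) → towers=[E; F; G/C/A/D] holding=B
         pickup(F) → towers=[E/B; G/C/A/D] holding=F
     unstack(D, A) → towers=[E/B; F; G/C/A] holding=D
none of the 3 applicable actions match → impossible

impossible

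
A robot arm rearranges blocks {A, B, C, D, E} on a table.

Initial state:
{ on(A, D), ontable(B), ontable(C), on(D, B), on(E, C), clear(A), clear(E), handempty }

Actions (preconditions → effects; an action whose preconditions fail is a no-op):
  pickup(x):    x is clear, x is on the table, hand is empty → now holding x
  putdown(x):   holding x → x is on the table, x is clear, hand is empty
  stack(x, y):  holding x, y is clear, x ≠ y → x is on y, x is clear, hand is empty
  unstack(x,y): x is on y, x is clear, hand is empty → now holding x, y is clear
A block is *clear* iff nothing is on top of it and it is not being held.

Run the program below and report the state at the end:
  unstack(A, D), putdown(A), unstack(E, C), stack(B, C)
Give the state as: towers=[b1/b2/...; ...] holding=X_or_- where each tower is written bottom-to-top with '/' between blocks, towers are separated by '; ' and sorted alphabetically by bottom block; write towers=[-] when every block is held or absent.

step 1 (unstack(A, D)): towers=[B/D; C/E] holding=A
step 2 (putdown(A)): towers=[A; B/D; C/E] holding=-
step 3 (unstack(E, C)): towers=[A; B/D; C] holding=E
step 4 (stack(B, C)) [no-op]: towers=[A; B/D; C] holding=E

towers=[A; B/D; C] holding=E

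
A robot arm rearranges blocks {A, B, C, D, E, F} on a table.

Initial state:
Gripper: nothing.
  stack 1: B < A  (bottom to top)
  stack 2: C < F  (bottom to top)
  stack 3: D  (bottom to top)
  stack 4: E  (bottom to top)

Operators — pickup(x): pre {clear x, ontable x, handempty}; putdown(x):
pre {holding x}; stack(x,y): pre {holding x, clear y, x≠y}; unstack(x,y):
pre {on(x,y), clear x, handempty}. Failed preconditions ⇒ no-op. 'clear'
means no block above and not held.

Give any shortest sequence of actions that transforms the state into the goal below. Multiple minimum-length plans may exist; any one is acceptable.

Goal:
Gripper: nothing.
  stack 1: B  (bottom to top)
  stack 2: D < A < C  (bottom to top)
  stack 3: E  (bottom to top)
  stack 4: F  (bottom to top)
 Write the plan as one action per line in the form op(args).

unstack(F, C)
putdown(F)
unstack(A, B)
stack(A, D)
pickup(C)
stack(C, A)

step 1 (unstack(F, C)): towers=[B/A; C; D; E] holding=F
step 2 (putdown(F)): towers=[B/A; C; D; E; F] holding=-
step 3 (unstack(A, B)): towers=[B; C; D; E; F] holding=A
step 4 (stack(A, D)): towers=[B; C; D/A; E; F] holding=-
step 5 (pickup(C)): towers=[B; D/A; E; F] holding=C
step 6 (stack(C, A)): towers=[B; D/A/C; E; F] holding=-
goal check: towers=[B; D/A/C; E; F] holding=- — reached (length 6, optimal by BFS)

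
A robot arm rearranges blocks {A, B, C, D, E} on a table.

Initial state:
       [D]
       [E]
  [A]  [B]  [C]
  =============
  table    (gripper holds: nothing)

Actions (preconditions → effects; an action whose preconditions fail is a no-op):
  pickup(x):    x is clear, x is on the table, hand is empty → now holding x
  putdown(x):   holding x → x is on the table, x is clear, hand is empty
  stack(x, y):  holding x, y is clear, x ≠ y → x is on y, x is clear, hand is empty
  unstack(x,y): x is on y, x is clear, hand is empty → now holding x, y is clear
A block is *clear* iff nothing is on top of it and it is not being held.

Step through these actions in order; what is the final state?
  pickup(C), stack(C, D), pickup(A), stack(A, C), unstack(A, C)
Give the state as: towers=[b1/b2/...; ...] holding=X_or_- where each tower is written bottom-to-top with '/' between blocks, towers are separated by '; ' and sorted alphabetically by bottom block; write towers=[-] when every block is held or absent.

towers=[B/E/D/C] holding=A

step 1 (pickup(C)): towers=[A; B/E/D] holding=C
step 2 (stack(C, D)): towers=[A; B/E/D/C] holding=-
step 3 (pickup(A)): towers=[B/E/D/C] holding=A
step 4 (stack(A, C)): towers=[B/E/D/C/A] holding=-
step 5 (unstack(A, C)): towers=[B/E/D/C] holding=A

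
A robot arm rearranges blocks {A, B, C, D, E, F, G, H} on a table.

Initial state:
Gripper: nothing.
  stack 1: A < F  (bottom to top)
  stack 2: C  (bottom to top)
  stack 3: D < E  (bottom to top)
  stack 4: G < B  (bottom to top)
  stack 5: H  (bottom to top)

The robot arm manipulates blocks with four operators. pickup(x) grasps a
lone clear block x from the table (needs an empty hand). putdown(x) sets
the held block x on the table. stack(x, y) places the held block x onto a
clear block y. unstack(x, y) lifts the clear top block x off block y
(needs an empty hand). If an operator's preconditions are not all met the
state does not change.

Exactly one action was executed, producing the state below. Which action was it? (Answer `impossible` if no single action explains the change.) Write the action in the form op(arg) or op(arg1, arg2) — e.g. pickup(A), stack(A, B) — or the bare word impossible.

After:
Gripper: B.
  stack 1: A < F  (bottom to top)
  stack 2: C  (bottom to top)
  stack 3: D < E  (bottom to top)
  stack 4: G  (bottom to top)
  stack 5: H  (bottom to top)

target: towers=[A/F; C; D/E; G; H] holding=B
     unstack(E, D) → towers=[A/F; C; D; G/B; H] holding=E
         pickup(H) → towers=[A/F; C; D/E; G/B] holding=H
     unstack(B, G) → towers=[A/F; C; D/E; G; H] holding=B  ← match
     unstack(F, A) → towers=[A; C; D/E; G/B; H] holding=F
         pickup(C) → towers=[A/F; D/E; G/B; H] holding=C

unstack(B, G)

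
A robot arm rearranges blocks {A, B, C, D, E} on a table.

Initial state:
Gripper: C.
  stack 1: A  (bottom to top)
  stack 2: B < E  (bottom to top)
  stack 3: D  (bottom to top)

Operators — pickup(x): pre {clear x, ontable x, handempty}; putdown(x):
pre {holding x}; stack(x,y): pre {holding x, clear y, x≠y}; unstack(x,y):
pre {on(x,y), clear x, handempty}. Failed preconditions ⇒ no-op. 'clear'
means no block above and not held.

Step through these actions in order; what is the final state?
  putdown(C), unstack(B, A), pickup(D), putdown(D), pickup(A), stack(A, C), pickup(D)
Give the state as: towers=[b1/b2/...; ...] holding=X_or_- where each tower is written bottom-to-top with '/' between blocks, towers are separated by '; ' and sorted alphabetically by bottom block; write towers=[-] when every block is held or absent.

towers=[B/E; C/A] holding=D

step 1 (putdown(C)): towers=[A; B/E; C; D] holding=-
step 2 (unstack(B, A)) [no-op]: towers=[A; B/E; C; D] holding=-
step 3 (pickup(D)): towers=[A; B/E; C] holding=D
step 4 (putdown(D)): towers=[A; B/E; C; D] holding=-
step 5 (pickup(A)): towers=[B/E; C; D] holding=A
step 6 (stack(A, C)): towers=[B/E; C/A; D] holding=-
step 7 (pickup(D)): towers=[B/E; C/A] holding=D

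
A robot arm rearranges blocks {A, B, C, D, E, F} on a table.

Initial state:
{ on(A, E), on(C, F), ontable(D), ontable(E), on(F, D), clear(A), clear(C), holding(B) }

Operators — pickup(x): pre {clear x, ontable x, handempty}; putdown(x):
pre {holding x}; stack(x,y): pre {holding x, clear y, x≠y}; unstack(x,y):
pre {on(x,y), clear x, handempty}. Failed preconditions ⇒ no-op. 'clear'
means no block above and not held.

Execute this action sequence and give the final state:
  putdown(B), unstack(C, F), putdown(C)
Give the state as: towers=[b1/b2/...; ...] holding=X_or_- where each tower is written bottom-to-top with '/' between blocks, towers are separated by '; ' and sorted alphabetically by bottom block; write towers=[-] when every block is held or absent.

towers=[B; C; D/F; E/A] holding=-

step 1 (putdown(B)): towers=[B; D/F/C; E/A] holding=-
step 2 (unstack(C, F)): towers=[B; D/F; E/A] holding=C
step 3 (putdown(C)): towers=[B; C; D/F; E/A] holding=-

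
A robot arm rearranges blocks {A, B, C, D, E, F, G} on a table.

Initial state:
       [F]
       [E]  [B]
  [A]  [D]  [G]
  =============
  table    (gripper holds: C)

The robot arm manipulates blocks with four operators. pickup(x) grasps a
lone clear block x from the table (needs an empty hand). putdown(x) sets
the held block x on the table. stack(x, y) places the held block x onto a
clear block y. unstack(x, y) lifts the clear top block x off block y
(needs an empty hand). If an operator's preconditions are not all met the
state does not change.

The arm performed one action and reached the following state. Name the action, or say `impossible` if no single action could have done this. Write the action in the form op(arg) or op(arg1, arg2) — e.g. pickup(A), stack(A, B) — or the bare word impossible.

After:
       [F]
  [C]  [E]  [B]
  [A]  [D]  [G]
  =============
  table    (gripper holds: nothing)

target: towers=[A/C; D/E/F; G/B] holding=-
        putdown(C) → towers=[A; C; D/E/F; G/B] holding=-
       stack(C, B) → towers=[A; D/E/F; G/B/C] holding=-
       stack(C, F) → towers=[A; D/E/F/C; G/B] holding=-
       stack(C, A) → towers=[A/C; D/E/F; G/B] holding=-  ← match

stack(C, A)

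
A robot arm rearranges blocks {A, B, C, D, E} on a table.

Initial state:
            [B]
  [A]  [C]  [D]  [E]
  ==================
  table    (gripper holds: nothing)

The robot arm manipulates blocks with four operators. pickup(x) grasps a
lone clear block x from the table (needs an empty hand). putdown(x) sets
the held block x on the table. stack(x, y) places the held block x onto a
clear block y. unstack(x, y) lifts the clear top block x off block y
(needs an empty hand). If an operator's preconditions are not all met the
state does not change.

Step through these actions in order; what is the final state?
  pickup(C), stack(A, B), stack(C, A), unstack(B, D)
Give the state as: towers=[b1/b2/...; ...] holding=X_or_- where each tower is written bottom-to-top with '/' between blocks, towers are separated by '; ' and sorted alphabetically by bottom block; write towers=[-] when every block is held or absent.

step 1 (pickup(C)): towers=[A; D/B; E] holding=C
step 2 (stack(A, B)) [no-op]: towers=[A; D/B; E] holding=C
step 3 (stack(C, A)): towers=[A/C; D/B; E] holding=-
step 4 (unstack(B, D)): towers=[A/C; D; E] holding=B

towers=[A/C; D; E] holding=B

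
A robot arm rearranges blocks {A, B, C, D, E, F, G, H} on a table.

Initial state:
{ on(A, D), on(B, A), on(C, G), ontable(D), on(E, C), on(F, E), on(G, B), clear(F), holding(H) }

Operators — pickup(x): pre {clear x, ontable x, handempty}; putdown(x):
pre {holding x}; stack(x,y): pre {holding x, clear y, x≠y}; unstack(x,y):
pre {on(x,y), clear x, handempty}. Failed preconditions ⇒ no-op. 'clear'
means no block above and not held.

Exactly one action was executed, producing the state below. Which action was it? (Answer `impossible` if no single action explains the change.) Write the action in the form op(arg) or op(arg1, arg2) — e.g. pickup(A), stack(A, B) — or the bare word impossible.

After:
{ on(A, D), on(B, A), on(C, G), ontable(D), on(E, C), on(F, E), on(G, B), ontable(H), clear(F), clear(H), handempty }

target: towers=[D/A/B/G/C/E/F; H] holding=-
        putdown(H) → towers=[D/A/B/G/C/E/F; H] holding=-  ← match
       stack(H, F) → towers=[D/A/B/G/C/E/F/H] holding=-

putdown(H)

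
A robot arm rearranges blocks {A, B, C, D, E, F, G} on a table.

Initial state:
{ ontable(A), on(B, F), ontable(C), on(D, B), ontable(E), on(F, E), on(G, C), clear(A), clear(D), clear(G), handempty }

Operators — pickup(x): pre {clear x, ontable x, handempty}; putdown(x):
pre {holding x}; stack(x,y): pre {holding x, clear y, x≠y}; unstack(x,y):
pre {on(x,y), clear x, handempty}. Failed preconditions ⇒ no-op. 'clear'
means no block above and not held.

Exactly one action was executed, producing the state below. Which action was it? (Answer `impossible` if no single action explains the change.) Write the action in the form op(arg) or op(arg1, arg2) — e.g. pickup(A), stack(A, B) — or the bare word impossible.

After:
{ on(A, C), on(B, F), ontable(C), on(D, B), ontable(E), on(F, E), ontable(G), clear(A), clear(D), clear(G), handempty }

target: towers=[C/A; E/F/B/D; G] holding=-
     unstack(G, C) → towers=[A; C; E/F/B/D] holding=G
     unstack(D, B) → towers=[A; C/G; E/F/B] holding=D
         pickup(A) → towers=[C/G; E/F/B/D] holding=A
none of the 3 applicable actions match → impossible

impossible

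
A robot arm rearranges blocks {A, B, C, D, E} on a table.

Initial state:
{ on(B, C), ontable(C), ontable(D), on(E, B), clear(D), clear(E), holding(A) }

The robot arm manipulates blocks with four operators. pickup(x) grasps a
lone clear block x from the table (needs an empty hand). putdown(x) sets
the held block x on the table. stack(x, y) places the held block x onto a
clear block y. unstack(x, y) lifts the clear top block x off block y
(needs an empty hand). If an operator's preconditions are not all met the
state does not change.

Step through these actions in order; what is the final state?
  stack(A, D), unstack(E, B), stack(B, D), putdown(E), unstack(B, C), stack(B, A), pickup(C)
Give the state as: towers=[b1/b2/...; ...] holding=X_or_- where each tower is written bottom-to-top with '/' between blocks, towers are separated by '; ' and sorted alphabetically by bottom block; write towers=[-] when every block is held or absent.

step 1 (stack(A, D)): towers=[C/B/E; D/A] holding=-
step 2 (unstack(E, B)): towers=[C/B; D/A] holding=E
step 3 (stack(B, D)) [no-op]: towers=[C/B; D/A] holding=E
step 4 (putdown(E)): towers=[C/B; D/A; E] holding=-
step 5 (unstack(B, C)): towers=[C; D/A; E] holding=B
step 6 (stack(B, A)): towers=[C; D/A/B; E] holding=-
step 7 (pickup(C)): towers=[D/A/B; E] holding=C

towers=[D/A/B; E] holding=C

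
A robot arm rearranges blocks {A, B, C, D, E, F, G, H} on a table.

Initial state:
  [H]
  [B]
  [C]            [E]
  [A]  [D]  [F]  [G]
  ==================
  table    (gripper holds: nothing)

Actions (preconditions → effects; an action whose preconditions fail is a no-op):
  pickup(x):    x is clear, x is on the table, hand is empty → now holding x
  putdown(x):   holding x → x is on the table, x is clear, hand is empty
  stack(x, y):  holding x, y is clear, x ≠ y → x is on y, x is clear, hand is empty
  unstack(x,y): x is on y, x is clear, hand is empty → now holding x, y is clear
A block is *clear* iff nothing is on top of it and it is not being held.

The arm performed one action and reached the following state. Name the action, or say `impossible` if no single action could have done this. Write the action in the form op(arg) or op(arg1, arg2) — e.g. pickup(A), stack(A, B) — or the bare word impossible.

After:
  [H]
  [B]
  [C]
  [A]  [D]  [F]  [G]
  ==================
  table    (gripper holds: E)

unstack(E, G)

target: towers=[A/C/B/H; D; F; G] holding=E
     unstack(E, G) → towers=[A/C/B/H; D; F; G] holding=E  ← match
     unstack(H, B) → towers=[A/C/B; D; F; G/E] holding=H
         pickup(F) → towers=[A/C/B/H; D; G/E] holding=F
         pickup(D) → towers=[A/C/B/H; F; G/E] holding=D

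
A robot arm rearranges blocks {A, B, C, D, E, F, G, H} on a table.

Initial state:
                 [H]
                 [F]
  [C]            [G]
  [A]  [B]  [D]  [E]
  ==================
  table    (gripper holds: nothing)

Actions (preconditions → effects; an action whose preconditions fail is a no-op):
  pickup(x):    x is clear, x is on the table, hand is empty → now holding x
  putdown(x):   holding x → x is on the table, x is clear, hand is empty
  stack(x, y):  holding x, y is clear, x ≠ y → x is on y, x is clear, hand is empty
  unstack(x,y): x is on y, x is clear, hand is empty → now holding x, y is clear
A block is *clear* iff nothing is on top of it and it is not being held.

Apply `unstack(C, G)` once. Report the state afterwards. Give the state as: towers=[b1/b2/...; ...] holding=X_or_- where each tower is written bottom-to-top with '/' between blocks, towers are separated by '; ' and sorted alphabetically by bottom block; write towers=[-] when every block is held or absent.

before: towers=[A/C; B; D; E/G/F/H] holding=-
pre[unstack(C, G)]: on(C,G) fail, clear(C) ok, handempty ok
on(C,G) unmet → unstack(C, G) is a no-op
after:  towers=[A/C; B; D; E/G/F/H] holding=-

towers=[A/C; B; D; E/G/F/H] holding=-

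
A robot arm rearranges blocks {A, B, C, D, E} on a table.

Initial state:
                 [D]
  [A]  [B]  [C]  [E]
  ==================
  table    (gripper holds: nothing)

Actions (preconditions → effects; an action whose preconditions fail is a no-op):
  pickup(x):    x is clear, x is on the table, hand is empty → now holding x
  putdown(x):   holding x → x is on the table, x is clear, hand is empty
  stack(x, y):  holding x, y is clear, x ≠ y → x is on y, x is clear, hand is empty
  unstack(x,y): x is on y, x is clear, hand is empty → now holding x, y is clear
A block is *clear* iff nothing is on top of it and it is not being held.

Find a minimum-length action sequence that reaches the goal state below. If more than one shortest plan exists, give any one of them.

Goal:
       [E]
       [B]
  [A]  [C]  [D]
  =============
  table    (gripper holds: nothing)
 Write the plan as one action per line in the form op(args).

step 1 (pickup(B)): towers=[A; C; E/D] holding=B
step 2 (stack(B, C)): towers=[A; C/B; E/D] holding=-
step 3 (unstack(D, E)): towers=[A; C/B; E] holding=D
step 4 (putdown(D)): towers=[A; C/B; D; E] holding=-
step 5 (pickup(E)): towers=[A; C/B; D] holding=E
step 6 (stack(E, B)): towers=[A; C/B/E; D] holding=-
goal check: towers=[A; C/B/E; D] holding=- — reached (length 6, optimal by BFS)

pickup(B)
stack(B, C)
unstack(D, E)
putdown(D)
pickup(E)
stack(E, B)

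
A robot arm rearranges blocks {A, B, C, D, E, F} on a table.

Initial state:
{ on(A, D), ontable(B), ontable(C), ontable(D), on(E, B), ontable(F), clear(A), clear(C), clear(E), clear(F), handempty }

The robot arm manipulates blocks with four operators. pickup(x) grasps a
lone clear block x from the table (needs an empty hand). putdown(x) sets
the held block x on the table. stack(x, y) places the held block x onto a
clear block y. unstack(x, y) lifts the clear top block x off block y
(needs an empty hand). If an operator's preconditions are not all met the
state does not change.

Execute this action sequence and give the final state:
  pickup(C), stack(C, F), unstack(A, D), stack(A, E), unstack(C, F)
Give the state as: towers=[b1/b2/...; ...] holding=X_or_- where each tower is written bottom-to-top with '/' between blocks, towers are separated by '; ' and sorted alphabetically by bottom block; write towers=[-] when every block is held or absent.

towers=[B/E/A; D; F] holding=C

step 1 (pickup(C)): towers=[B/E; D/A; F] holding=C
step 2 (stack(C, F)): towers=[B/E; D/A; F/C] holding=-
step 3 (unstack(A, D)): towers=[B/E; D; F/C] holding=A
step 4 (stack(A, E)): towers=[B/E/A; D; F/C] holding=-
step 5 (unstack(C, F)): towers=[B/E/A; D; F] holding=C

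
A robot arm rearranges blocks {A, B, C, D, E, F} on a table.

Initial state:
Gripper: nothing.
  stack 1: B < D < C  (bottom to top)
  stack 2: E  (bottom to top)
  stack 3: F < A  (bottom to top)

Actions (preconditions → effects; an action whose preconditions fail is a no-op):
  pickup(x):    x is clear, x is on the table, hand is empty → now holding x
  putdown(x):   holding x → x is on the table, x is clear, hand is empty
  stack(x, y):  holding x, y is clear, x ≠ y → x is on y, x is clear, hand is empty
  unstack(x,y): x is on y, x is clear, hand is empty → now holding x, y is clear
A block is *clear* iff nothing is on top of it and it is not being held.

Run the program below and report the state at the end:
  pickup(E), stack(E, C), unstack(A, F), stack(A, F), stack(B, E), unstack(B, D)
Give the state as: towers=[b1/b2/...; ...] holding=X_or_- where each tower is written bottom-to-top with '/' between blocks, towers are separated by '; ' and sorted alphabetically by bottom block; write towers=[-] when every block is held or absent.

towers=[B/D/C/E; F/A] holding=-

step 1 (pickup(E)): towers=[B/D/C; F/A] holding=E
step 2 (stack(E, C)): towers=[B/D/C/E; F/A] holding=-
step 3 (unstack(A, F)): towers=[B/D/C/E; F] holding=A
step 4 (stack(A, F)): towers=[B/D/C/E; F/A] holding=-
step 5 (stack(B, E)) [no-op]: towers=[B/D/C/E; F/A] holding=-
step 6 (unstack(B, D)) [no-op]: towers=[B/D/C/E; F/A] holding=-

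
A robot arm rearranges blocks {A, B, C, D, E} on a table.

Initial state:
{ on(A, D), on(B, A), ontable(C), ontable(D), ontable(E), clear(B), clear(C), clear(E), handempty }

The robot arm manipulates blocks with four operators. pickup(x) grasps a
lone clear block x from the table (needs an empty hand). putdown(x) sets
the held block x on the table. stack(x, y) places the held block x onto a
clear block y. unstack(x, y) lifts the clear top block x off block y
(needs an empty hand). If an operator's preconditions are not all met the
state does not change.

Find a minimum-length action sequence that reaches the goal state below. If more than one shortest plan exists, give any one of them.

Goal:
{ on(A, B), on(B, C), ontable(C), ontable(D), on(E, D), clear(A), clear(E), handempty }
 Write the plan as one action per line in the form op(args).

unstack(B, A)
stack(B, C)
unstack(A, D)
stack(A, B)
pickup(E)
stack(E, D)

step 1 (unstack(B, A)): towers=[C; D/A; E] holding=B
step 2 (stack(B, C)): towers=[C/B; D/A; E] holding=-
step 3 (unstack(A, D)): towers=[C/B; D; E] holding=A
step 4 (stack(A, B)): towers=[C/B/A; D; E] holding=-
step 5 (pickup(E)): towers=[C/B/A; D] holding=E
step 6 (stack(E, D)): towers=[C/B/A; D/E] holding=-
goal check: towers=[C/B/A; D/E] holding=- — reached (length 6, optimal by BFS)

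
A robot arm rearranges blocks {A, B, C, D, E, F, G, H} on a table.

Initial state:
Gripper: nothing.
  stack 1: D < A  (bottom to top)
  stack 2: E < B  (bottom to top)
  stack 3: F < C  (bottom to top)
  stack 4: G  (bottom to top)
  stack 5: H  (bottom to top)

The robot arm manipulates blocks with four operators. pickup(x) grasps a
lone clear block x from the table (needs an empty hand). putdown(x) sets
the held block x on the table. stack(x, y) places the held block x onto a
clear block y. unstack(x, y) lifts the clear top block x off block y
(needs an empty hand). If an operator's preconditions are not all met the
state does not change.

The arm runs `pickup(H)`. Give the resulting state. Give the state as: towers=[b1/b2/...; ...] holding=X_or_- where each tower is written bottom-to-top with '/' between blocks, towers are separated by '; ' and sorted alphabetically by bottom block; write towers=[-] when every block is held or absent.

before: towers=[D/A; E/B; F/C; G; H] holding=-
pre[pickup(H)]: clear(H) ✓, ontable(H) ✓, handempty ✓
all met → apply pickup(H)
after:  towers=[D/A; E/B; F/C; G] holding=H

towers=[D/A; E/B; F/C; G] holding=H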